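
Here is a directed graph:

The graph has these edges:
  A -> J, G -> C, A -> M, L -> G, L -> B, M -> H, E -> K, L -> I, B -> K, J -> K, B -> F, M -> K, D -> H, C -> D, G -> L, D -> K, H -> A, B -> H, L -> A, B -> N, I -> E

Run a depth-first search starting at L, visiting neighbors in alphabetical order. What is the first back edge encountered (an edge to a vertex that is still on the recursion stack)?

DFS from L (visiting neighbors in alphabetical order); mark gray on enter, black on exit:
L gray
  A gray
    J gray
      K gray
      K black
    J black
    M gray
      H gray
        H→A: A is gray → back edge
First back edge: H → A.

H->A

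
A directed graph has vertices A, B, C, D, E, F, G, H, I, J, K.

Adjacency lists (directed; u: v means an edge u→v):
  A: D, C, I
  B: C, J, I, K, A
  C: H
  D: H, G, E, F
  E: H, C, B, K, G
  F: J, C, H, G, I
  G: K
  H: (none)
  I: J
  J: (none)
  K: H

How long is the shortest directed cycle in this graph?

4

For each vertex v, BFS finds the shortest path from v back to v.
The shortest such closed walk is D → E → B → A → D, length 4.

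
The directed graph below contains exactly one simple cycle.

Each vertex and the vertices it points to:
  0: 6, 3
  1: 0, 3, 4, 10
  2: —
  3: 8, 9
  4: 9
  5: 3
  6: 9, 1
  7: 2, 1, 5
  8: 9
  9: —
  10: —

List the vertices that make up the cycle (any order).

0, 1, 6

DFS with gray/black marking from 1:
1 gray
  0 gray
    6 gray
      9 gray
      9 black
      6→1: 1 is gray → back edge
Back edge closes the cycle 1 → 0 → 6 → 1; its vertices are {0, 1, 6}.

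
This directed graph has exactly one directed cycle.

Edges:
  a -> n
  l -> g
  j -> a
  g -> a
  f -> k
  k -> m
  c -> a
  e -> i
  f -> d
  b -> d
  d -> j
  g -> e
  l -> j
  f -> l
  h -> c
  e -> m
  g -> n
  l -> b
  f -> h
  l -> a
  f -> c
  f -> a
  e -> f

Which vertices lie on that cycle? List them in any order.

DFS with gray/black marking from l:
l gray
  b gray
    d gray
      j gray
        a gray
          n gray
          n black
        a black
      j black
    d black
  b black
  g gray
    g→n: n black — skip
    e gray
      f gray
        h gray
          c gray
            c→a: a black — skip
          c black
        h black
        k gray
          m gray
          m black
        k black
        f→a: a black — skip
        f→d: d black — skip
        f→l: l is gray → back edge
Back edge closes the cycle l → g → e → f → l; its vertices are {e, f, g, l}.

e, f, g, l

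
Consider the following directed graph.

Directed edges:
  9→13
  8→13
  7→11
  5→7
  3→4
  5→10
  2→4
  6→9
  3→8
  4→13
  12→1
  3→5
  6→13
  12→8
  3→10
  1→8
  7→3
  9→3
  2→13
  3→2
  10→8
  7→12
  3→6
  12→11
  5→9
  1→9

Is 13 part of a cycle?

13 lies on a cycle iff there is a path from 13 back to itself.
Exploring from 13, it never reaches itself; equivalently, its strongly connected component is a singleton.

No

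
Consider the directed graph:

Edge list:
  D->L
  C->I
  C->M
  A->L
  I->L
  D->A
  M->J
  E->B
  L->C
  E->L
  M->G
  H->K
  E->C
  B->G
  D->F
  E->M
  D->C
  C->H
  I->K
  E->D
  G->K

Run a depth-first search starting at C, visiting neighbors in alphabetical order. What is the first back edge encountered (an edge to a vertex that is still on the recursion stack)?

DFS from C (visiting neighbors in alphabetical order); mark gray on enter, black on exit:
C gray
  H gray
    K gray
    K black
  H black
  I gray
    I→K: K black — skip
    L gray
      L→C: C is gray → back edge
First back edge: L → C.

L→C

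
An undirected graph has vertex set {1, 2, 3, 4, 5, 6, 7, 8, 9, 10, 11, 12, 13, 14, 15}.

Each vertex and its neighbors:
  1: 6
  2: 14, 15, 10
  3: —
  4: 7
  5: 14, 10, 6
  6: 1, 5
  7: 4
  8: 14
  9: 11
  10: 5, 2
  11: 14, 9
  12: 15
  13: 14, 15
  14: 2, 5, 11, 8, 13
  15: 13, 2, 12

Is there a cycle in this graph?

Yes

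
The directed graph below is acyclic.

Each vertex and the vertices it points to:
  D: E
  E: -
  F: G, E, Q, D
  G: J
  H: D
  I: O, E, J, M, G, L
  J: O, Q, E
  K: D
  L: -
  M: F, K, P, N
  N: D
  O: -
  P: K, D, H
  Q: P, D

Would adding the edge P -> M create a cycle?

Adding P→M creates a cycle iff M can already reach P.
Path from M: M → P.
So M → … → P → M is a cycle.

Yes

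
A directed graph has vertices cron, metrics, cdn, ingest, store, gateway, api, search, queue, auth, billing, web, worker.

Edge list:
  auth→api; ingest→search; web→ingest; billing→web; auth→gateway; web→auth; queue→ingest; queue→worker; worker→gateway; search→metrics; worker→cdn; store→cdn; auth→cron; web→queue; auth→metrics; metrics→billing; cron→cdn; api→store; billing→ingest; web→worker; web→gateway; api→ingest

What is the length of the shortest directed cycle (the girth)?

4

For each vertex v, BFS finds the shortest path from v back to v.
The shortest such closed walk is web → auth → metrics → billing → web, length 4.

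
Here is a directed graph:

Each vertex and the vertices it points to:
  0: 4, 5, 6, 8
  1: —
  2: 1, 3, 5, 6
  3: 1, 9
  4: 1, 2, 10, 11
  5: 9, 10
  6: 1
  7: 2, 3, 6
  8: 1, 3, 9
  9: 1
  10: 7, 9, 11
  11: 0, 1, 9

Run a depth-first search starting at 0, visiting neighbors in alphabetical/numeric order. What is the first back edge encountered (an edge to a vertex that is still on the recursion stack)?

DFS from 0 (visiting neighbors in alphabetical/numeric order); mark gray on enter, black on exit:
0 gray
  4 gray
    1 gray
    1 black
    2 gray
      2→1: 1 black — skip
      3 gray
        3→1: 1 black — skip
        9 gray
          9→1: 1 black — skip
        9 black
      3 black
      5 gray
        5→9: 9 black — skip
        10 gray
          7 gray
            7→2: 2 is gray → back edge
First back edge: 7 → 2.

7->2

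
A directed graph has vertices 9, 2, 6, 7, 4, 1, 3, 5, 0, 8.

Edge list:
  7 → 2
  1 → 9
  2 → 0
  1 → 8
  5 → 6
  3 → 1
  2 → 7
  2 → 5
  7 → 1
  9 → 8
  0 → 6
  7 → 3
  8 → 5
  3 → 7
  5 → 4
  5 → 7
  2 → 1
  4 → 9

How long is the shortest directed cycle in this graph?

2

For each vertex v, BFS finds the shortest path from v back to v.
The shortest such closed walk is 2 → 7 → 2, length 2.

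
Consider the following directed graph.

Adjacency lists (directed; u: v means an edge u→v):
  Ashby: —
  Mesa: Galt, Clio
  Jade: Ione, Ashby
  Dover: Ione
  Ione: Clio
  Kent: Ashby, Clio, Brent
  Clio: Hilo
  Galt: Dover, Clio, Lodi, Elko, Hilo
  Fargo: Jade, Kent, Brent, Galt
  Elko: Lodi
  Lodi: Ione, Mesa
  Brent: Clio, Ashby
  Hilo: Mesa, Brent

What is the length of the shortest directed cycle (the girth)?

For each vertex v, BFS finds the shortest path from v back to v.
The shortest such closed walk is Galt → Lodi → Mesa → Galt, length 3.

3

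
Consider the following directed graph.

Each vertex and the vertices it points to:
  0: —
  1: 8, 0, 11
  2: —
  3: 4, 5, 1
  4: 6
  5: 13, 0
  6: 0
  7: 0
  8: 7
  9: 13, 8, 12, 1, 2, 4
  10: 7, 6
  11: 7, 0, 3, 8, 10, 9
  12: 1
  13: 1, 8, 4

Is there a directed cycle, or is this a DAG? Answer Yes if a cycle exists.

Yes

DFS with white/gray/black marking, starting from 1:
1 gray
  8 gray
    7 gray
      0 gray
      0 black
    7 black
  8 black
  1→0: 0 black — skip
  11 gray
    11→7: 7 black — skip
    11→0: 0 black — skip
    3 gray
      4 gray
        6 gray
          6→0: 0 black — skip
        6 black
      4 black
      5 gray
        13 gray
          13→1: 1 is gray → back edge
Back edge found, so a cycle exists: 1 → 11 → 3 → 5 → 13 → 1.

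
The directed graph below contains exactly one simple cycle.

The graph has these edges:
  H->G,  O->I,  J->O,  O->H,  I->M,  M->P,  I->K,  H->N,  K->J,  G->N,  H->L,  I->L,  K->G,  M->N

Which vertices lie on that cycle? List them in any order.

I, J, K, O

DFS with gray/black marking from O:
O gray
  I gray
    M gray
      N gray
      N black
      P gray
      P black
    M black
    K gray
      J gray
        J→O: O is gray → back edge
Back edge closes the cycle O → I → K → J → O; its vertices are {I, J, K, O}.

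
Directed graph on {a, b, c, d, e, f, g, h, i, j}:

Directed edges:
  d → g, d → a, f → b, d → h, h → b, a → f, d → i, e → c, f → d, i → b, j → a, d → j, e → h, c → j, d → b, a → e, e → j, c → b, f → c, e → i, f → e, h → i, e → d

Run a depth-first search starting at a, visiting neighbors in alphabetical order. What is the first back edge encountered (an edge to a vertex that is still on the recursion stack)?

j→a

DFS from a (visiting neighbors in alphabetical order); mark gray on enter, black on exit:
a gray
  e gray
    c gray
      b gray
      b black
      j gray
        j→a: a is gray → back edge
First back edge: j → a.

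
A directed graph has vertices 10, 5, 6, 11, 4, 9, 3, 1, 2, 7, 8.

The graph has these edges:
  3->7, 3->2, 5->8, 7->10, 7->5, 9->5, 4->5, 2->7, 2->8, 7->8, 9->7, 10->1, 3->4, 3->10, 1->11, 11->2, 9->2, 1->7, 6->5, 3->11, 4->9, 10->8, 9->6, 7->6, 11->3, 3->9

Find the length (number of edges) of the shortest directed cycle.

2

For each vertex v, BFS finds the shortest path from v back to v.
The shortest such closed walk is 3 → 11 → 3, length 2.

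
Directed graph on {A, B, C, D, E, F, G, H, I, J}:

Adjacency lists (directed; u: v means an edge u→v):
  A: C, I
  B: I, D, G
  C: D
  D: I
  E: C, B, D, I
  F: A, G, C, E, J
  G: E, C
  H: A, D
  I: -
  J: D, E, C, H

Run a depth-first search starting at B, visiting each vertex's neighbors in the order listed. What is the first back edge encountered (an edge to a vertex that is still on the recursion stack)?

E→B

DFS from B (visiting each vertex's neighbors in the order listed); mark gray on enter, black on exit:
B gray
  I gray
  I black
  D gray
    D→I: I black — skip
  D black
  G gray
    E gray
      C gray
        C→D: D black — skip
      C black
      E→B: B is gray → back edge
First back edge: E → B.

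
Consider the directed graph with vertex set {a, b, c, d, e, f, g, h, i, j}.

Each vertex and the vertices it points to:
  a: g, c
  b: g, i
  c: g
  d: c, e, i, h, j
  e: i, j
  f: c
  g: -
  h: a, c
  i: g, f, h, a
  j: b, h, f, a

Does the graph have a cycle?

No

DFS with white/gray/black marking, starting from g:
g gray
g black
a gray
  a→g: g black — skip
  c gray
    c→g: g black — skip
  c black
a black
b gray
  b→g: g black — skip
  i gray
    i→g: g black — skip
    f gray
      f→c: c black — skip
    f black
    h gray
      h→a: a black — skip
      h→c: c black — skip
    h black
    i→a: a black — skip
  i black
b black
d gray
  d→c: c black — skip
  e gray
    e→i: i black — skip
    j gray
      j→b: b black — skip
      j→h: h black — skip
      j→f: f black — skip
      j→a: a black — skip
    j black
  e black
  d→i: i black — skip
  d→h: h black — skip
  d→j: j black — skip
d black
Every edge goes to a white or black vertex — no back edge, so the graph is acyclic.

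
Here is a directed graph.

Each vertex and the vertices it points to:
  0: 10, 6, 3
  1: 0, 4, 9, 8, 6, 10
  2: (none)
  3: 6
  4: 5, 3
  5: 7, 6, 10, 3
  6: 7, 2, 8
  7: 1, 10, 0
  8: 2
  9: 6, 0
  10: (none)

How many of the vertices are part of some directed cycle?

8

A vertex is on a directed cycle iff it belongs to a strongly connected component of size ≥ 2 (or has a self-loop).
The vertices on cycles are {0, 1, 3, 4, 5, 6, 7, 9} — 8 in total.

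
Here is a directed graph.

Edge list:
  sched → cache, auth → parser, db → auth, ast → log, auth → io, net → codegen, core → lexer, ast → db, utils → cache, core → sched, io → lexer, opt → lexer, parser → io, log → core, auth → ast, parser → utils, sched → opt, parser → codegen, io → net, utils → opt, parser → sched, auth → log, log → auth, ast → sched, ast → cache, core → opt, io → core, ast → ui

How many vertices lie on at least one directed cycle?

A vertex is on a directed cycle iff it belongs to a strongly connected component of size ≥ 2 (or has a self-loop).
The vertices on cycles are {db, ast, log, auth} — 4 in total.

4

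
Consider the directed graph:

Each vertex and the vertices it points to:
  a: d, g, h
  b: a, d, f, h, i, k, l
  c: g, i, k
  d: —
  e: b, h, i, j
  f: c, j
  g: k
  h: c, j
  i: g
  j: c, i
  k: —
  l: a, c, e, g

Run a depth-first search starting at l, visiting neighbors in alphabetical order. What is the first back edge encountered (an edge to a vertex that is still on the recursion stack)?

b→l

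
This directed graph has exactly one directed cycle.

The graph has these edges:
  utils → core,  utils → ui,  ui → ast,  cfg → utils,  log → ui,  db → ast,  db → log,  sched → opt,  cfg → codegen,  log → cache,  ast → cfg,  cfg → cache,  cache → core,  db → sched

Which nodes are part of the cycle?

DFS with gray/black marking from ast:
ast gray
  cfg gray
    cache gray
      core gray
      core black
    cache black
    codegen gray
    codegen black
    utils gray
      utils→core: core black — skip
      ui gray
        ui→ast: ast is gray → back edge
Back edge closes the cycle ast → cfg → utils → ui → ast; its vertices are {ui, ast, cfg, utils}.

ui, ast, cfg, utils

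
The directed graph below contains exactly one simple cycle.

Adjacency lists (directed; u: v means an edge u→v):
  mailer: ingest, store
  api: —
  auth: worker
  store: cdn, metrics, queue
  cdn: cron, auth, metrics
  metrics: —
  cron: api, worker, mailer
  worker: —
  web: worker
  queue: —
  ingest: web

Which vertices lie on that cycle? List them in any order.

cdn, cron, store, mailer

DFS with gray/black marking from cron:
cron gray
  api gray
  api black
  worker gray
  worker black
  mailer gray
    ingest gray
      web gray
        web→worker: worker black — skip
      web black
    ingest black
    store gray
      cdn gray
        cdn→cron: cron is gray → back edge
Back edge closes the cycle cron → mailer → store → cdn → cron; its vertices are {cdn, cron, store, mailer}.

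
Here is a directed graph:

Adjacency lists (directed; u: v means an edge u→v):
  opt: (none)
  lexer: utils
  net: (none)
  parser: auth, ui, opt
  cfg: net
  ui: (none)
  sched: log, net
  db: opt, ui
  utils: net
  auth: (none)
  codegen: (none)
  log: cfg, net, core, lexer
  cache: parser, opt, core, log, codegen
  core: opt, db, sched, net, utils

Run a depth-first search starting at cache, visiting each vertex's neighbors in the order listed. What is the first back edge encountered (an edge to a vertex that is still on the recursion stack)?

log->core

DFS from cache (visiting each vertex's neighbors in the order listed); mark gray on enter, black on exit:
cache gray
  parser gray
    auth gray
    auth black
    ui gray
    ui black
    opt gray
    opt black
  parser black
  cache→opt: opt black — skip
  core gray
    core→opt: opt black — skip
    db gray
      db→opt: opt black — skip
      db→ui: ui black — skip
    db black
    sched gray
      log gray
        cfg gray
          net gray
          net black
        cfg black
        log→net: net black — skip
        log→core: core is gray → back edge
First back edge: log → core.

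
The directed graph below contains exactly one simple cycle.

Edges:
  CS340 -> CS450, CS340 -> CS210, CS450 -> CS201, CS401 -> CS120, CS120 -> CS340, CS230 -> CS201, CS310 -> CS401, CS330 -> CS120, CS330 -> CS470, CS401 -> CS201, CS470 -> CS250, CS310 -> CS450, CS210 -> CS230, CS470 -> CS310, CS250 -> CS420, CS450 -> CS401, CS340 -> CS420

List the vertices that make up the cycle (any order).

DFS with gray/black marking from CS120:
CS120 gray
  CS340 gray
    CS420 gray
    CS420 black
    CS210 gray
      CS230 gray
        CS201 gray
        CS201 black
      CS230 black
    CS210 black
    CS450 gray
      CS401 gray
        CS401→CS201: CS201 black — skip
        CS401→CS120: CS120 is gray → back edge
Back edge closes the cycle CS120 → CS340 → CS450 → CS401 → CS120; its vertices are {CS120, CS340, CS401, CS450}.

CS120, CS340, CS401, CS450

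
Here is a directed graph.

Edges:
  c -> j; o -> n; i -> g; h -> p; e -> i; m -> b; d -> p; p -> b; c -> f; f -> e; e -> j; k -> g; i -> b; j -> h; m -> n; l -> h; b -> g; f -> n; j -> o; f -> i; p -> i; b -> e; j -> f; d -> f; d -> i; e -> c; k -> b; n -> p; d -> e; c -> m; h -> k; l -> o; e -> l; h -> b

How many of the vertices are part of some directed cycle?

A vertex is on a directed cycle iff it belongs to a strongly connected component of size ≥ 2 (or has a self-loop).
The vertices on cycles are {b, c, e, f, h, i, j, k, l, m, n, o, p} — 13 in total.

13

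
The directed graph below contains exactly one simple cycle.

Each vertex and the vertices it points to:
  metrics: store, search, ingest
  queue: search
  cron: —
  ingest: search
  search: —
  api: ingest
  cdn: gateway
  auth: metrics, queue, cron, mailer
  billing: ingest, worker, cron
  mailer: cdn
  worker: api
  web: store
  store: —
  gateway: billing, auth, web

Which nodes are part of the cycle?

cdn, auth, mailer, gateway

DFS with gray/black marking from gateway:
gateway gray
  billing gray
    ingest gray
      search gray
      search black
    ingest black
    worker gray
      api gray
        api→ingest: ingest black — skip
      api black
    worker black
    cron gray
    cron black
  billing black
  auth gray
    metrics gray
      store gray
      store black
      metrics→search: search black — skip
      metrics→ingest: ingest black — skip
    metrics black
    queue gray
      queue→search: search black — skip
    queue black
    auth→cron: cron black — skip
    mailer gray
      cdn gray
        cdn→gateway: gateway is gray → back edge
Back edge closes the cycle gateway → auth → mailer → cdn → gateway; its vertices are {cdn, auth, mailer, gateway}.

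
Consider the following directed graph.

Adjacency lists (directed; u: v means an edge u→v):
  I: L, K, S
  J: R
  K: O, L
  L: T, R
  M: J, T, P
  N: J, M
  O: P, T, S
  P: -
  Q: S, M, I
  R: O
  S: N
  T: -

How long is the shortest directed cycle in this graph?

5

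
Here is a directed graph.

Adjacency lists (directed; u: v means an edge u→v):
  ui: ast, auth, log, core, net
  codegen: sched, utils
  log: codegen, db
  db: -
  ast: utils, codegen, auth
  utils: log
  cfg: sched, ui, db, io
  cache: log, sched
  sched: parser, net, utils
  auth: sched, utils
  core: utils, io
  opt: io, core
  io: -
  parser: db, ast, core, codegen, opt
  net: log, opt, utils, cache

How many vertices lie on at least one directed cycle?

A vertex is on a directed cycle iff it belongs to a strongly connected component of size ≥ 2 (or has a self-loop).
The vertices on cycles are {ast, log, net, opt, auth, core, cache, sched, utils, parser, codegen} — 11 in total.

11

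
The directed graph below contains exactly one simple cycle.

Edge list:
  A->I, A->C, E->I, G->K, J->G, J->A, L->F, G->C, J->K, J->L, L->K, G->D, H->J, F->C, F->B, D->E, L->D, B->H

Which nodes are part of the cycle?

DFS with gray/black marking from J:
J gray
  L gray
    D gray
      E gray
        I gray
        I black
      E black
    D black
    K gray
    K black
    F gray
      C gray
      C black
      B gray
        H gray
          H→J: J is gray → back edge
Back edge closes the cycle J → L → F → B → H → J; its vertices are {B, F, H, J, L}.

B, F, H, J, L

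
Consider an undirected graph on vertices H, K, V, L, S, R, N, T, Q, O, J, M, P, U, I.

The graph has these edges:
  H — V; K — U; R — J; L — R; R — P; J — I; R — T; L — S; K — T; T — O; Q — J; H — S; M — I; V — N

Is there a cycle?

No

DFS, tracking each vertex's parent; an edge to a visited non-parent vertex closes a cycle.
Start from Q:
visit Q (parent –)
  visit J (parent Q)
    visit I (parent J)
      I–J: parent, skip
      visit M (parent I)
        M–I: parent, skip
    visit R (parent J)
      visit L (parent R)
        visit S (parent L)
          visit H (parent S)
            H–S: parent, skip
            visit V (parent H)
              V–H: parent, skip
              visit N (parent V)
                N–V: parent, skip
          S–L: parent, skip
        L–R: parent, skip
      R–J: parent, skip
      visit P (parent R)
        P–R: parent, skip
      visit T (parent R)
        visit O (parent T)
          O–T: parent, skip
        T–R: parent, skip
        visit K (parent T)
          visit U (parent K)
            U–K: parent, skip
          K–T: parent, skip
    J–Q: parent, skip
No non-parent visited neighbor found — the graph is a forest.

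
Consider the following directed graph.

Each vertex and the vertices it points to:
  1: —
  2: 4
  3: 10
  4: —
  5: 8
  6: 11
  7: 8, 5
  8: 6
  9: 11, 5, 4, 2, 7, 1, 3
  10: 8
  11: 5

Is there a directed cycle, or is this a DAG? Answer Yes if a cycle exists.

DFS with white/gray/black marking, starting from 7:
7 gray
  8 gray
    6 gray
      11 gray
        5 gray
          5→8: 8 is gray → back edge
Back edge found, so a cycle exists: 8 → 6 → 11 → 5 → 8.

Yes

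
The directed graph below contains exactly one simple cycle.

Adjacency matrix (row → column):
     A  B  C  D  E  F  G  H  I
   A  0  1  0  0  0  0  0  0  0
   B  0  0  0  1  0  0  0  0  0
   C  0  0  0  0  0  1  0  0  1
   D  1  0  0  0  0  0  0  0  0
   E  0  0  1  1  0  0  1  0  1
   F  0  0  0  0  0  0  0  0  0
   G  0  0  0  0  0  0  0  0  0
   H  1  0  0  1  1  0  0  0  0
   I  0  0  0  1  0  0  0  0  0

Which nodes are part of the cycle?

DFS with gray/black marking from A:
A gray
  B gray
    D gray
      D→A: A is gray → back edge
Back edge closes the cycle A → B → D → A; its vertices are {A, B, D}.

A, B, D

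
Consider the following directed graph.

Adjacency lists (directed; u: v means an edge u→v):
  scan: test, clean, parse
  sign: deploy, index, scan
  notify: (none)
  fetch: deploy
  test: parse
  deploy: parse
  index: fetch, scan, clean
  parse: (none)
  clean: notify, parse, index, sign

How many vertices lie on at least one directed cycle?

A vertex is on a directed cycle iff it belongs to a strongly connected component of size ≥ 2 (or has a self-loop).
The vertices on cycles are {scan, sign, clean, index} — 4 in total.

4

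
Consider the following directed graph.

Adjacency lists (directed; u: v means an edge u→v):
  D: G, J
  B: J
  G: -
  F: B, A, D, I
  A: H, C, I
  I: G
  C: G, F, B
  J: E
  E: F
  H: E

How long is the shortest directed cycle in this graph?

3

For each vertex v, BFS finds the shortest path from v back to v.
The shortest such closed walk is A → C → F → A, length 3.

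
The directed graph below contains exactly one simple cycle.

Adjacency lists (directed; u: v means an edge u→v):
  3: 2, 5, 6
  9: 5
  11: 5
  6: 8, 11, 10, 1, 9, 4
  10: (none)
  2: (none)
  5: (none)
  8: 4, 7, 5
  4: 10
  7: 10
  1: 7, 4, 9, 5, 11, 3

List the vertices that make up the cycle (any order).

1, 3, 6

DFS with gray/black marking from 6:
6 gray
  8 gray
    4 gray
      10 gray
      10 black
    4 black
    7 gray
      7→10: 10 black — skip
    7 black
    5 gray
    5 black
  8 black
  11 gray
    11→5: 5 black — skip
  11 black
  6→10: 10 black — skip
  1 gray
    1→7: 7 black — skip
    1→4: 4 black — skip
    9 gray
      9→5: 5 black — skip
    9 black
    1→5: 5 black — skip
    1→11: 11 black — skip
    3 gray
      2 gray
      2 black
      3→5: 5 black — skip
      3→6: 6 is gray → back edge
Back edge closes the cycle 6 → 1 → 3 → 6; its vertices are {1, 3, 6}.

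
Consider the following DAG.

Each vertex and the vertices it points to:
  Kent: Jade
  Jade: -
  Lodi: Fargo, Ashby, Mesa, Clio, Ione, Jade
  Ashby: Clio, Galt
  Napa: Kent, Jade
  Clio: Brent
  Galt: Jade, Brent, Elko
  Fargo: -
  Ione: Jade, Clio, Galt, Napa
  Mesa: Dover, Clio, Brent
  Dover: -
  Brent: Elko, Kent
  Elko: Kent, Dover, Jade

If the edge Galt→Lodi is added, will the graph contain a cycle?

Yes

Adding Galt→Lodi creates a cycle iff Lodi can already reach Galt.
Path from Lodi: Lodi → Ione → Galt.
So Lodi → … → Galt → Lodi is a cycle.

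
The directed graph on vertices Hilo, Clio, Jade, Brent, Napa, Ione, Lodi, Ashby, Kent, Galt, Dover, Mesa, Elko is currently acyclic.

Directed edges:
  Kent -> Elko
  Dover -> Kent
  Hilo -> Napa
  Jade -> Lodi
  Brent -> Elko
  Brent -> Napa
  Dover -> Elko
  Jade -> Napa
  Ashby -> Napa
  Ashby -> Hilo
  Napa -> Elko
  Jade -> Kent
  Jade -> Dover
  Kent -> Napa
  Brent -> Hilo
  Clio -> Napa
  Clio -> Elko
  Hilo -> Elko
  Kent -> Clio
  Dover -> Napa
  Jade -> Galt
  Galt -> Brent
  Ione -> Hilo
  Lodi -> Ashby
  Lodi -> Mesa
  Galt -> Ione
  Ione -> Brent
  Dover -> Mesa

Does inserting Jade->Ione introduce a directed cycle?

Adding Jade→Ione creates a cycle iff Ione can already reach Jade.
Explore from Ione: no path reaches Jade. The graph stays acyclic.

No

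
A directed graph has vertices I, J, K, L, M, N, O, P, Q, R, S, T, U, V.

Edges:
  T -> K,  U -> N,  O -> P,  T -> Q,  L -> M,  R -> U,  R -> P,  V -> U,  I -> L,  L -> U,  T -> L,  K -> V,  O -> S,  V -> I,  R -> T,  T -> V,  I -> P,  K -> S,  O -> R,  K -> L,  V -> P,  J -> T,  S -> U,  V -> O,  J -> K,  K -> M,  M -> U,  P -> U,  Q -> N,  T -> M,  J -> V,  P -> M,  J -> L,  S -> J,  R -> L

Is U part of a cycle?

U lies on a cycle iff there is a path from U back to itself.
Exploring from U, it never reaches itself; equivalently, its strongly connected component is a singleton.

No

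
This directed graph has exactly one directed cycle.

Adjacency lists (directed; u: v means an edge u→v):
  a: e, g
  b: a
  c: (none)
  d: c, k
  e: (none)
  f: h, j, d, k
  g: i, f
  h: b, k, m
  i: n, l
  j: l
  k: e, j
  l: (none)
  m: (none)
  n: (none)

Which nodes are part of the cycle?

a, b, f, g, h

DFS with gray/black marking from g:
g gray
  i gray
    n gray
    n black
    l gray
    l black
  i black
  f gray
    h gray
      b gray
        a gray
          e gray
          e black
          a→g: g is gray → back edge
Back edge closes the cycle g → f → h → b → a → g; its vertices are {a, b, f, g, h}.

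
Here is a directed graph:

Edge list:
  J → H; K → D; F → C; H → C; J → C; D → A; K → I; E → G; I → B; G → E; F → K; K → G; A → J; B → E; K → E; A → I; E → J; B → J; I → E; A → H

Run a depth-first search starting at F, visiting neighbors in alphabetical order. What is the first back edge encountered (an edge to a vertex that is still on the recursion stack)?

G→E

DFS from F (visiting neighbors in alphabetical order); mark gray on enter, black on exit:
F gray
  C gray
  C black
  K gray
    D gray
      A gray
        H gray
          H→C: C black — skip
        H black
        I gray
          B gray
            E gray
              G gray
                G→E: E is gray → back edge
First back edge: G → E.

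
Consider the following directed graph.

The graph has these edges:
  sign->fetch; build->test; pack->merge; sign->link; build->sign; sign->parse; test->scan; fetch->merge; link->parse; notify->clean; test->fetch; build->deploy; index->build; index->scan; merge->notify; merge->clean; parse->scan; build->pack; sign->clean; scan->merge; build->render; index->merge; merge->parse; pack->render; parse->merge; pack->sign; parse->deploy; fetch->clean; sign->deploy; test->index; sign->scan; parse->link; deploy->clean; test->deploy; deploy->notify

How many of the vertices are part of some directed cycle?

A vertex is on a directed cycle iff it belongs to a strongly connected component of size ≥ 2 (or has a self-loop).
The vertices on cycles are {link, scan, test, build, index, merge, parse} — 7 in total.

7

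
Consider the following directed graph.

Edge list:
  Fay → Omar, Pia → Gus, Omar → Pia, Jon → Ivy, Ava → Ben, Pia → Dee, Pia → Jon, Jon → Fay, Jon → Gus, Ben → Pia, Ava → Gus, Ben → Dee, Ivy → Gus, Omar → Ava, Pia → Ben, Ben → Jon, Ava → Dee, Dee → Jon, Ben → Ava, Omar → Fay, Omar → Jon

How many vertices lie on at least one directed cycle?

7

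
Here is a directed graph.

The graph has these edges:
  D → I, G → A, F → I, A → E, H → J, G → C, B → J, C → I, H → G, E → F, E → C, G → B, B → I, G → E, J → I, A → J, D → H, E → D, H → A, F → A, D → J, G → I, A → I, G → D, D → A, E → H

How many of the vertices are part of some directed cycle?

A vertex is on a directed cycle iff it belongs to a strongly connected component of size ≥ 2 (or has a self-loop).
The vertices on cycles are {A, D, E, F, G, H} — 6 in total.

6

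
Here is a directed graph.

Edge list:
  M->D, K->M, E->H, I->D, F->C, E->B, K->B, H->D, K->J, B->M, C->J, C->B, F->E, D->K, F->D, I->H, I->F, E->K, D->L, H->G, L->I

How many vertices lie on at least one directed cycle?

A vertex is on a directed cycle iff it belongs to a strongly connected component of size ≥ 2 (or has a self-loop).
The vertices on cycles are {B, C, D, E, F, H, I, K, L, M} — 10 in total.

10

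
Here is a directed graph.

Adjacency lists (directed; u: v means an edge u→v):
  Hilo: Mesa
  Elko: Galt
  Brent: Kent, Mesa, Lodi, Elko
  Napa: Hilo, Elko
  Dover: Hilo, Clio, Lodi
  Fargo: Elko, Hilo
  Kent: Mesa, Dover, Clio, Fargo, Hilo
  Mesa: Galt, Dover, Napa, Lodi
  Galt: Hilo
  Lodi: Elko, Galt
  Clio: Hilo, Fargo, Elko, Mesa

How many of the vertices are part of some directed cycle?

9

A vertex is on a directed cycle iff it belongs to a strongly connected component of size ≥ 2 (or has a self-loop).
The vertices on cycles are {Clio, Elko, Galt, Hilo, Lodi, Mesa, Napa, Dover, Fargo} — 9 in total.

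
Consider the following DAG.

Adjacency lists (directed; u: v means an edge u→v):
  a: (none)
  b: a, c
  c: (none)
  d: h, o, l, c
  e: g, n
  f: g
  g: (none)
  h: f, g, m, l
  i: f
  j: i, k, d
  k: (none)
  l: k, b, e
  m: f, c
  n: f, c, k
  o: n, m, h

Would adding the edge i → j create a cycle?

Yes

Adding i→j creates a cycle iff j can already reach i.
Path from j: j → i.
So j → … → i → j is a cycle.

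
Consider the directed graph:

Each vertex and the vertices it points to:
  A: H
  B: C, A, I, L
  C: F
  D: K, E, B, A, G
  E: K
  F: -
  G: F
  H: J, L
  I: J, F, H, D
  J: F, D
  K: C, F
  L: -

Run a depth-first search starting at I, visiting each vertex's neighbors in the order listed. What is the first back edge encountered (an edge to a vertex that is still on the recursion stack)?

DFS from I (visiting each vertex's neighbors in the order listed); mark gray on enter, black on exit:
I gray
  J gray
    F gray
    F black
    D gray
      K gray
        C gray
          C→F: F black — skip
        C black
        K→F: F black — skip
      K black
      E gray
        E→K: K black — skip
      E black
      B gray
        B→C: C black — skip
        A gray
          H gray
            H→J: J is gray → back edge
First back edge: H → J.

H→J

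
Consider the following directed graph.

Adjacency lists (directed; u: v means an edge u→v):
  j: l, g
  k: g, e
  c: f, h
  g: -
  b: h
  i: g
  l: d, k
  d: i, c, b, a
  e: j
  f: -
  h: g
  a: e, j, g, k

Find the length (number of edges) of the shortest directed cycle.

For each vertex v, BFS finds the shortest path from v back to v.
The shortest such closed walk is d → a → j → l → d, length 4.

4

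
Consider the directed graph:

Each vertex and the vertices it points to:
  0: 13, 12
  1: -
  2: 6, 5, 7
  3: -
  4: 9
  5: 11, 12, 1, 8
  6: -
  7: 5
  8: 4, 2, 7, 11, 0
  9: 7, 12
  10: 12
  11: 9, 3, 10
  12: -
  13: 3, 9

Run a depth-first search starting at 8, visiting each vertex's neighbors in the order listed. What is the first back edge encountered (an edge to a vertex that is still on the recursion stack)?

DFS from 8 (visiting each vertex's neighbors in the order listed); mark gray on enter, black on exit:
8 gray
  4 gray
    9 gray
      7 gray
        5 gray
          11 gray
            11→9: 9 is gray → back edge
First back edge: 11 → 9.

11->9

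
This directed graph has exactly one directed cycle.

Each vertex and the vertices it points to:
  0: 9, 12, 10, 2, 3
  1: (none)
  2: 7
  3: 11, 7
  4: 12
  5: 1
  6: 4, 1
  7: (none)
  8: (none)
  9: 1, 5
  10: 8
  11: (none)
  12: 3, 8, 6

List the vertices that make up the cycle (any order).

4, 6, 12

DFS with gray/black marking from 12:
12 gray
  3 gray
    11 gray
    11 black
    7 gray
    7 black
  3 black
  8 gray
  8 black
  6 gray
    4 gray
      4→12: 12 is gray → back edge
Back edge closes the cycle 12 → 6 → 4 → 12; its vertices are {4, 6, 12}.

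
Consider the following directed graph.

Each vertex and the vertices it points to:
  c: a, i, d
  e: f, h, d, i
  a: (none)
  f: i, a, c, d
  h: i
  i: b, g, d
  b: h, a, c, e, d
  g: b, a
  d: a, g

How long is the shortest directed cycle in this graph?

3

For each vertex v, BFS finds the shortest path from v back to v.
The shortest such closed walk is b → d → g → b, length 3.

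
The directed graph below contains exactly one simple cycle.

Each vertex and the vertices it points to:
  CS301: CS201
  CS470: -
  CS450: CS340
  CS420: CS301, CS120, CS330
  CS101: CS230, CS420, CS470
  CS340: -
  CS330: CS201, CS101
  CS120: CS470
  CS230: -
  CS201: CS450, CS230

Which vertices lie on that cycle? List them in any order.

DFS with gray/black marking from CS420:
CS420 gray
  CS301 gray
    CS201 gray
      CS450 gray
        CS340 gray
        CS340 black
      CS450 black
      CS230 gray
      CS230 black
    CS201 black
  CS301 black
  CS120 gray
    CS470 gray
    CS470 black
  CS120 black
  CS330 gray
    CS330→CS201: CS201 black — skip
    CS101 gray
      CS101→CS230: CS230 black — skip
      CS101→CS420: CS420 is gray → back edge
Back edge closes the cycle CS420 → CS330 → CS101 → CS420; its vertices are {CS101, CS330, CS420}.

CS101, CS330, CS420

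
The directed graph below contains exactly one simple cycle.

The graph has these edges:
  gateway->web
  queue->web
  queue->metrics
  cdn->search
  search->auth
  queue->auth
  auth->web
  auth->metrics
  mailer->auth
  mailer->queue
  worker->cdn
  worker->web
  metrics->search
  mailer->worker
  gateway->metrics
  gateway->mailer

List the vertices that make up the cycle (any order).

auth, search, metrics

DFS with gray/black marking from auth:
auth gray
  metrics gray
    search gray
      search→auth: auth is gray → back edge
Back edge closes the cycle auth → metrics → search → auth; its vertices are {auth, search, metrics}.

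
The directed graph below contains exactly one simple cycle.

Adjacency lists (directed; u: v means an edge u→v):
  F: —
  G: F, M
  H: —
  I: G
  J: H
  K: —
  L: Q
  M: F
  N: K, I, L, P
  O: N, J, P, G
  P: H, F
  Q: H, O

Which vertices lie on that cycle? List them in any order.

L, N, O, Q

DFS with gray/black marking from O:
O gray
  N gray
    K gray
    K black
    I gray
      G gray
        F gray
        F black
        M gray
          M→F: F black — skip
        M black
      G black
    I black
    L gray
      Q gray
        H gray
        H black
        Q→O: O is gray → back edge
Back edge closes the cycle O → N → L → Q → O; its vertices are {L, N, O, Q}.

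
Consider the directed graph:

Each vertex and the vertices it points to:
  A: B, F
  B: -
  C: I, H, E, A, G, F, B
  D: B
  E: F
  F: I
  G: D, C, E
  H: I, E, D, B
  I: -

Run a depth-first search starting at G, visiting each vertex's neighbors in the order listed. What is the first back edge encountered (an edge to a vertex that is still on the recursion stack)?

DFS from G (visiting each vertex's neighbors in the order listed); mark gray on enter, black on exit:
G gray
  D gray
    B gray
    B black
  D black
  C gray
    I gray
    I black
    H gray
      H→I: I black — skip
      E gray
        F gray
          F→I: I black — skip
        F black
      E black
      H→D: D black — skip
      H→B: B black — skip
    H black
    C→E: E black — skip
    A gray
      A→B: B black — skip
      A→F: F black — skip
    A black
    C→G: G is gray → back edge
First back edge: C → G.

C->G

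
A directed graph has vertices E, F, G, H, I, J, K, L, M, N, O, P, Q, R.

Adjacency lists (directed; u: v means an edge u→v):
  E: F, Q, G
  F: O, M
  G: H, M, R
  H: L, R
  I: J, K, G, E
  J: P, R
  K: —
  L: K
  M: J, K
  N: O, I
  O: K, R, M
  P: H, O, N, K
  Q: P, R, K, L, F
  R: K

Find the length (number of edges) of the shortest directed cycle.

4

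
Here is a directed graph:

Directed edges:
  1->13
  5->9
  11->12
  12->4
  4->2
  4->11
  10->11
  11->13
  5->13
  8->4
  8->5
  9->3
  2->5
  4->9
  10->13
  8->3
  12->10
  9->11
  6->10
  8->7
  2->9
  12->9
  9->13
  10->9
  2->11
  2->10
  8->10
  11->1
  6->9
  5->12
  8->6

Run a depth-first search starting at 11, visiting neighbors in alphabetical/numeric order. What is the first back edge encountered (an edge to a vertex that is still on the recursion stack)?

DFS from 11 (visiting neighbors in alphabetical/numeric order); mark gray on enter, black on exit:
11 gray
  1 gray
    13 gray
    13 black
  1 black
  12 gray
    4 gray
      2 gray
        5 gray
          9 gray
            3 gray
            3 black
            9→11: 11 is gray → back edge
First back edge: 9 → 11.

9->11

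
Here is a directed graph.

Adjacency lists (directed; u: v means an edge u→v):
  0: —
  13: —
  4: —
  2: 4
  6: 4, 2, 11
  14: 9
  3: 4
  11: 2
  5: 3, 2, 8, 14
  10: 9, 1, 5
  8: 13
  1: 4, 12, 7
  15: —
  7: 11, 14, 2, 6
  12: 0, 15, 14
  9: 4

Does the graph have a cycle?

No

DFS with white/gray/black marking, starting from 3:
3 gray
  4 gray
  4 black
3 black
0 gray
0 black
13 gray
13 black
2 gray
  2→4: 4 black — skip
2 black
6 gray
  6→4: 4 black — skip
  6→2: 2 black — skip
  11 gray
    11→2: 2 black — skip
  11 black
6 black
14 gray
  9 gray
    9→4: 4 black — skip
  9 black
14 black
5 gray
  5→3: 3 black — skip
  5→2: 2 black — skip
  8 gray
    8→13: 13 black — skip
  8 black
  5→14: 14 black — skip
5 black
10 gray
  10→9: 9 black — skip
  1 gray
    1→4: 4 black — skip
    12 gray
      12→0: 0 black — skip
      15 gray
      15 black
      12→14: 14 black — skip
    12 black
    7 gray
      7→11: 11 black — skip
      7→14: 14 black — skip
      7→2: 2 black — skip
      7→6: 6 black — skip
    7 black
  1 black
  10→5: 5 black — skip
10 black
Every edge goes to a white or black vertex — no back edge, so the graph is acyclic.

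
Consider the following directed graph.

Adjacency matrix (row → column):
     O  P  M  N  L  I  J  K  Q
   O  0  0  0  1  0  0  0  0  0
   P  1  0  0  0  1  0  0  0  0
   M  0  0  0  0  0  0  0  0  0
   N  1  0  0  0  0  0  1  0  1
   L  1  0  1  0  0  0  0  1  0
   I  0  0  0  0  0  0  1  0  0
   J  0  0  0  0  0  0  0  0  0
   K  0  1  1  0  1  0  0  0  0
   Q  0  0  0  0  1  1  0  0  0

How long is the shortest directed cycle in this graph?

2

For each vertex v, BFS finds the shortest path from v back to v.
The shortest such closed walk is N → O → N, length 2.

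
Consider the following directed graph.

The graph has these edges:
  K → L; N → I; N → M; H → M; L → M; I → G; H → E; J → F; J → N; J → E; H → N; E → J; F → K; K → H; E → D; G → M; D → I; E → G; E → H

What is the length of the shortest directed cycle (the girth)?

2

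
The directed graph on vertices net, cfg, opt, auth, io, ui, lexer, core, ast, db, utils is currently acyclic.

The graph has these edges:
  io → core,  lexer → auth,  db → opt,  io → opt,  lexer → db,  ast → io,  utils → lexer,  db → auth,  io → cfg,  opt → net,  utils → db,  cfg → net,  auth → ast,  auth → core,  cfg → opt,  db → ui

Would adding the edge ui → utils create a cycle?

Yes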